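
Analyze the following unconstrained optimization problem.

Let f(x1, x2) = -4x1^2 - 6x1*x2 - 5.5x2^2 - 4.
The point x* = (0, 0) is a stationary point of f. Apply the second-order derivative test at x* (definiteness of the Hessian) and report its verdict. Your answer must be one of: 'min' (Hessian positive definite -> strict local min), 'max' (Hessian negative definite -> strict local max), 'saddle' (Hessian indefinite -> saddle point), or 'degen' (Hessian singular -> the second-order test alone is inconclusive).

Compute the Hessian H = grad^2 f:
  H = [[-8, -6], [-6, -11]]
Verify stationarity: grad f(x*) = H x* + g = (0, 0).
Eigenvalues of H: -15.6847, -3.3153.
Both eigenvalues < 0, so H is negative definite -> x* is a strict local max.

max


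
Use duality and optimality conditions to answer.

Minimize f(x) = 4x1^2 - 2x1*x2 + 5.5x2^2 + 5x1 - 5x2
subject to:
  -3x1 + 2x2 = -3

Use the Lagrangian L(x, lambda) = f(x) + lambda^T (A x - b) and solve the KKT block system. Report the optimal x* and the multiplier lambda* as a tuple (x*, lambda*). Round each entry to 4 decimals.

Form the Lagrangian:
  L(x, lambda) = (1/2) x^T Q x + c^T x + lambda^T (A x - b)
Stationarity (grad_x L = 0): Q x + c + A^T lambda = 0.
Primal feasibility: A x = b.

This gives the KKT block system:
  [ Q   A^T ] [ x     ]   [-c ]
  [ A    0  ] [ lambda ] = [ b ]

Solving the linear system:
  x*      = (0.9065, -0.1402)
  lambda* = (4.1776)
  f(x*)   = 8.8832

x* = (0.9065, -0.1402), lambda* = (4.1776)


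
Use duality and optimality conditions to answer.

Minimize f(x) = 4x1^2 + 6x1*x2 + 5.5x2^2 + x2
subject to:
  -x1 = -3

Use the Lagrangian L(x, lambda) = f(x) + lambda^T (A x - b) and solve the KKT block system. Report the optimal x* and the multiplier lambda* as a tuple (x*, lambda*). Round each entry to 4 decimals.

Form the Lagrangian:
  L(x, lambda) = (1/2) x^T Q x + c^T x + lambda^T (A x - b)
Stationarity (grad_x L = 0): Q x + c + A^T lambda = 0.
Primal feasibility: A x = b.

This gives the KKT block system:
  [ Q   A^T ] [ x     ]   [-c ]
  [ A    0  ] [ lambda ] = [ b ]

Solving the linear system:
  x*      = (3, -1.7273)
  lambda* = (13.6364)
  f(x*)   = 19.5909

x* = (3, -1.7273), lambda* = (13.6364)


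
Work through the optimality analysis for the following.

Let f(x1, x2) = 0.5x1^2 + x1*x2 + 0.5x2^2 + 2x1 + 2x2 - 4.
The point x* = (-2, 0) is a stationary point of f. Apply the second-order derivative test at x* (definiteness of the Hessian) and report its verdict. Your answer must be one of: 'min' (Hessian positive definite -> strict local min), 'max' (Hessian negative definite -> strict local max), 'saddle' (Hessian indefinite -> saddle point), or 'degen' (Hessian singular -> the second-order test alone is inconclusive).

Compute the Hessian H = grad^2 f:
  H = [[1, 1], [1, 1]]
Verify stationarity: grad f(x*) = H x* + g = (0, 0).
Eigenvalues of H: 0, 2.
H has a zero eigenvalue (singular; positive semidefinite but not definite), so H is neither positive definite, negative definite, nor indefinite. The second-order test alone is inconclusive -> degen.
(Indeed, f is constant along the null direction of H through x*, so x* is not a strict local extremum.)

degen


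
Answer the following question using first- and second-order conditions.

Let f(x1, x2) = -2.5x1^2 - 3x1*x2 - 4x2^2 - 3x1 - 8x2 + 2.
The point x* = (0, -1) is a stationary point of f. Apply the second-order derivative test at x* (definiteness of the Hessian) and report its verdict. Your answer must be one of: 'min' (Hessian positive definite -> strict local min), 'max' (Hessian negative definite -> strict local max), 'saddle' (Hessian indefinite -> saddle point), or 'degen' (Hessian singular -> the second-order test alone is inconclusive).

Compute the Hessian H = grad^2 f:
  H = [[-5, -3], [-3, -8]]
Verify stationarity: grad f(x*) = H x* + g = (0, 0).
Eigenvalues of H: -9.8541, -3.1459.
Both eigenvalues < 0, so H is negative definite -> x* is a strict local max.

max


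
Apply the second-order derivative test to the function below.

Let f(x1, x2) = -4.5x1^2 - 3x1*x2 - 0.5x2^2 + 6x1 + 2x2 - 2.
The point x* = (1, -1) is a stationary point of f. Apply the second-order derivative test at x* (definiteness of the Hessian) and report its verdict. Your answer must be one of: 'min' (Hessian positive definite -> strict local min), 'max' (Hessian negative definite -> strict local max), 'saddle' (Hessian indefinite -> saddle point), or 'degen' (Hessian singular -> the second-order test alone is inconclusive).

Compute the Hessian H = grad^2 f:
  H = [[-9, -3], [-3, -1]]
Verify stationarity: grad f(x*) = H x* + g = (0, 0).
Eigenvalues of H: -10, 0.
H has a zero eigenvalue (singular; negative semidefinite but not definite), so H is neither positive definite, negative definite, nor indefinite. The second-order test alone is inconclusive -> degen.
(Indeed, f is constant along the null direction of H through x*, so x* is not a strict local extremum.)

degen


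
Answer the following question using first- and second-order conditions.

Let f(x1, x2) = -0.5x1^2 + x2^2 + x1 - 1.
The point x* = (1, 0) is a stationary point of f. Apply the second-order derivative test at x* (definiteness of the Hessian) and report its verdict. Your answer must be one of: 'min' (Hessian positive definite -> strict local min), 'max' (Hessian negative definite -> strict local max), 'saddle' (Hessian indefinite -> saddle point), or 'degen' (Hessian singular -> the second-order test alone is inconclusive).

Compute the Hessian H = grad^2 f:
  H = [[-1, 0], [0, 2]]
Verify stationarity: grad f(x*) = H x* + g = (0, 0).
Eigenvalues of H: -1, 2.
Eigenvalues have mixed signs, so H is indefinite -> x* is a saddle point.

saddle


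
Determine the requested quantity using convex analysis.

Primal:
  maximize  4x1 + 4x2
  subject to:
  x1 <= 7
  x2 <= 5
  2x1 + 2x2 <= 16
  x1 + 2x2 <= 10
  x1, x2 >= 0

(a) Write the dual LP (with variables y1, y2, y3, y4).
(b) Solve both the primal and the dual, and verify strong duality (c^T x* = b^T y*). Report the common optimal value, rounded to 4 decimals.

The standard primal-dual pair for 'max c^T x s.t. A x <= b, x >= 0' is:
  Dual:  min b^T y  s.t.  A^T y >= c,  y >= 0.

So the dual LP is:
  minimize  7y1 + 5y2 + 16y3 + 10y4
  subject to:
    y1 + 2y3 + y4 >= 4
    y2 + 2y3 + 2y4 >= 4
    y1, y2, y3, y4 >= 0

Solving the primal: x* = (7, 1).
  primal value c^T x* = 32.
Solving the dual: y* = (0, 0, 2, 0).
  dual value b^T y* = 32.
Strong duality: c^T x* = b^T y*. Confirmed.

32


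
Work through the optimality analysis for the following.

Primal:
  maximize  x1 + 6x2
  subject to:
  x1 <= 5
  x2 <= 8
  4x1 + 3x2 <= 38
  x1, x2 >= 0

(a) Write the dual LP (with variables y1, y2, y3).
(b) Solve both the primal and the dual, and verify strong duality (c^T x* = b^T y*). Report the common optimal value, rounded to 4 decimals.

The standard primal-dual pair for 'max c^T x s.t. A x <= b, x >= 0' is:
  Dual:  min b^T y  s.t.  A^T y >= c,  y >= 0.

So the dual LP is:
  minimize  5y1 + 8y2 + 38y3
  subject to:
    y1 + 4y3 >= 1
    y2 + 3y3 >= 6
    y1, y2, y3 >= 0

Solving the primal: x* = (3.5, 8).
  primal value c^T x* = 51.5.
Solving the dual: y* = (0, 5.25, 0.25).
  dual value b^T y* = 51.5.
Strong duality: c^T x* = b^T y*. Confirmed.

51.5


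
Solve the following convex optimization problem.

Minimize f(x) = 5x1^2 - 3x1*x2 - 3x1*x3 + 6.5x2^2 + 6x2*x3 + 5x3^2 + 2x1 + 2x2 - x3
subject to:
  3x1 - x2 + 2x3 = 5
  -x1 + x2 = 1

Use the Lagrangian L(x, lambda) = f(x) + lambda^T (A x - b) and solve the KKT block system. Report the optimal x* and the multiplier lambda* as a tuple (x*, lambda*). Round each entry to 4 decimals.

Form the Lagrangian:
  L(x, lambda) = (1/2) x^T Q x + c^T x + lambda^T (A x - b)
Stationarity (grad_x L = 0): Q x + c + A^T lambda = 0.
Primal feasibility: A x = b.

This gives the KKT block system:
  [ Q   A^T ] [ x     ]   [-c ]
  [ A    0  ] [ lambda ] = [ b ]

Solving the linear system:
  x*      = (0.5714, 1.5714, 2.4286)
  lambda* = (-15.5, -50.7857)
  f(x*)   = 65.0714

x* = (0.5714, 1.5714, 2.4286), lambda* = (-15.5, -50.7857)


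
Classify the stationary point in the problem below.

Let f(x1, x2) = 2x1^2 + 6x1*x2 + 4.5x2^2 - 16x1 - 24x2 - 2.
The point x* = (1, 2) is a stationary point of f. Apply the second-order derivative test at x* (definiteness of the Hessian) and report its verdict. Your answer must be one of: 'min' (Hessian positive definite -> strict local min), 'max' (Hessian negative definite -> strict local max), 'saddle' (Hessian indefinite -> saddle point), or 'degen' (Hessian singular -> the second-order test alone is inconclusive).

Compute the Hessian H = grad^2 f:
  H = [[4, 6], [6, 9]]
Verify stationarity: grad f(x*) = H x* + g = (0, 0).
Eigenvalues of H: 0, 13.
H has a zero eigenvalue (singular; positive semidefinite but not definite), so H is neither positive definite, negative definite, nor indefinite. The second-order test alone is inconclusive -> degen.
(Indeed, f is constant along the null direction of H through x*, so x* is not a strict local extremum.)

degen


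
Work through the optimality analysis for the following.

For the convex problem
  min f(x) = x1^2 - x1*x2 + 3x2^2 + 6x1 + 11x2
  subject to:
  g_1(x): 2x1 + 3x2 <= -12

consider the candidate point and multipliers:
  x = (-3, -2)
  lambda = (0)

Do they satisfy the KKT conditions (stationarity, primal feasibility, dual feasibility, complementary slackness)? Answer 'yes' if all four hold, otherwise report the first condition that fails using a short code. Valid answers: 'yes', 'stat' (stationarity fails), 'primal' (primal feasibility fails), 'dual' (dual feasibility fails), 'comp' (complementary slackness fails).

Gradient of f: grad f(x) = Q x + c = (2, 2)
Constraint values g_i(x) = a_i^T x - b_i:
  g_1((-3, -2)) = 0
Stationarity residual: grad f(x) + sum_i lambda_i a_i = (2, 2)
  -> stationarity FAILS
Primal feasibility (all g_i <= 0): OK
Dual feasibility (all lambda_i >= 0): OK
Complementary slackness (lambda_i * g_i(x) = 0 for all i): OK

Verdict: the first failing condition is stationarity -> stat.

stat


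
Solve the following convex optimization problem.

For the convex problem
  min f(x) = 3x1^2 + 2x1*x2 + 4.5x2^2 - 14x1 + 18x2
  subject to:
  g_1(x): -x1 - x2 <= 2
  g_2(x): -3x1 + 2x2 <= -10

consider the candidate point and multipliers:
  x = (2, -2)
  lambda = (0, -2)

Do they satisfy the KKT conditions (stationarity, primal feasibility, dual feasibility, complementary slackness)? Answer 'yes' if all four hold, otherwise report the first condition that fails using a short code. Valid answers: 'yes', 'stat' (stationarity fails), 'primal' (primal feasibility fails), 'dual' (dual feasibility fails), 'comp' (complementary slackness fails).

Gradient of f: grad f(x) = Q x + c = (-6, 4)
Constraint values g_i(x) = a_i^T x - b_i:
  g_1((2, -2)) = -2
  g_2((2, -2)) = 0
Stationarity residual: grad f(x) + sum_i lambda_i a_i = (0, 0)
  -> stationarity OK
Primal feasibility (all g_i <= 0): OK
Dual feasibility (all lambda_i >= 0): FAILS
Complementary slackness (lambda_i * g_i(x) = 0 for all i): OK

Verdict: the first failing condition is dual_feasibility -> dual.

dual


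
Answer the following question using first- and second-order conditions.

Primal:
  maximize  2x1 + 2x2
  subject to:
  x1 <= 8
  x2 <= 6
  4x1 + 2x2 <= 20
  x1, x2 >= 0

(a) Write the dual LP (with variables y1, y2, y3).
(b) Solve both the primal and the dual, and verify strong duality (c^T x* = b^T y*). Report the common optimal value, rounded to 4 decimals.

The standard primal-dual pair for 'max c^T x s.t. A x <= b, x >= 0' is:
  Dual:  min b^T y  s.t.  A^T y >= c,  y >= 0.

So the dual LP is:
  minimize  8y1 + 6y2 + 20y3
  subject to:
    y1 + 4y3 >= 2
    y2 + 2y3 >= 2
    y1, y2, y3 >= 0

Solving the primal: x* = (2, 6).
  primal value c^T x* = 16.
Solving the dual: y* = (0, 1, 0.5).
  dual value b^T y* = 16.
Strong duality: c^T x* = b^T y*. Confirmed.

16


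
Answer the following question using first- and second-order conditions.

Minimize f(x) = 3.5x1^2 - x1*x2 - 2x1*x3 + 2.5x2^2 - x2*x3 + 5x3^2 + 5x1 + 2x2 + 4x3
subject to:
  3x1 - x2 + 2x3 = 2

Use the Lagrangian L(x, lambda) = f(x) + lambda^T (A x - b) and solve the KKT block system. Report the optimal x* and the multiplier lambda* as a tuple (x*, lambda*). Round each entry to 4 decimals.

Form the Lagrangian:
  L(x, lambda) = (1/2) x^T Q x + c^T x + lambda^T (A x - b)
Stationarity (grad_x L = 0): Q x + c + A^T lambda = 0.
Primal feasibility: A x = b.

This gives the KKT block system:
  [ Q   A^T ] [ x     ]   [-c ]
  [ A    0  ] [ lambda ] = [ b ]

Solving the linear system:
  x*      = (0.3178, -0.8396, 0.1034)
  lambda* = (-2.6192)
  f(x*)   = 2.7811

x* = (0.3178, -0.8396, 0.1034), lambda* = (-2.6192)


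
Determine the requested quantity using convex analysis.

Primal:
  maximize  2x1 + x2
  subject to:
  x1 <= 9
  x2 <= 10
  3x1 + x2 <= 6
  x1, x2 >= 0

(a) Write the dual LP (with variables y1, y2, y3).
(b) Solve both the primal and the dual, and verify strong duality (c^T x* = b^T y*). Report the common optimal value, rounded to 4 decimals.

The standard primal-dual pair for 'max c^T x s.t. A x <= b, x >= 0' is:
  Dual:  min b^T y  s.t.  A^T y >= c,  y >= 0.

So the dual LP is:
  minimize  9y1 + 10y2 + 6y3
  subject to:
    y1 + 3y3 >= 2
    y2 + y3 >= 1
    y1, y2, y3 >= 0

Solving the primal: x* = (0, 6).
  primal value c^T x* = 6.
Solving the dual: y* = (0, 0, 1).
  dual value b^T y* = 6.
Strong duality: c^T x* = b^T y*. Confirmed.

6


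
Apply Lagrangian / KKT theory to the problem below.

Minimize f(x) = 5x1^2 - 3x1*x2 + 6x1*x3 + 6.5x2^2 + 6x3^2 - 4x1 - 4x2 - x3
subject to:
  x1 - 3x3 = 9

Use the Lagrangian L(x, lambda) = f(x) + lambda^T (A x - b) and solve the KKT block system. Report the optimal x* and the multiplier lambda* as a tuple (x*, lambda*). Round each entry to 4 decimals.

Form the Lagrangian:
  L(x, lambda) = (1/2) x^T Q x + c^T x + lambda^T (A x - b)
Stationarity (grad_x L = 0): Q x + c + A^T lambda = 0.
Primal feasibility: A x = b.

This gives the KKT block system:
  [ Q   A^T ] [ x     ]   [-c ]
  [ A    0  ] [ lambda ] = [ b ]

Solving the linear system:
  x*      = (2.4081, 0.8634, -2.1973)
  lambda* = (-4.3065)
  f(x*)   = 13.9349

x* = (2.4081, 0.8634, -2.1973), lambda* = (-4.3065)


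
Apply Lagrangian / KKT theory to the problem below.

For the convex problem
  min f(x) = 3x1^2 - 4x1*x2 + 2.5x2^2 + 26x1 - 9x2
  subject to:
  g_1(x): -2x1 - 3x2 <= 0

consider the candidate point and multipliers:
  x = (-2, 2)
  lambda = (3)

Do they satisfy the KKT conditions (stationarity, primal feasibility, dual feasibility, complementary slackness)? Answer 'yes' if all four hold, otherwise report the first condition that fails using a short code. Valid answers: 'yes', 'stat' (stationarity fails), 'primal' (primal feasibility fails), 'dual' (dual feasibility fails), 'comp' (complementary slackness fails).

Gradient of f: grad f(x) = Q x + c = (6, 9)
Constraint values g_i(x) = a_i^T x - b_i:
  g_1((-2, 2)) = -2
Stationarity residual: grad f(x) + sum_i lambda_i a_i = (0, 0)
  -> stationarity OK
Primal feasibility (all g_i <= 0): OK
Dual feasibility (all lambda_i >= 0): OK
Complementary slackness (lambda_i * g_i(x) = 0 for all i): FAILS

Verdict: the first failing condition is complementary_slackness -> comp.

comp


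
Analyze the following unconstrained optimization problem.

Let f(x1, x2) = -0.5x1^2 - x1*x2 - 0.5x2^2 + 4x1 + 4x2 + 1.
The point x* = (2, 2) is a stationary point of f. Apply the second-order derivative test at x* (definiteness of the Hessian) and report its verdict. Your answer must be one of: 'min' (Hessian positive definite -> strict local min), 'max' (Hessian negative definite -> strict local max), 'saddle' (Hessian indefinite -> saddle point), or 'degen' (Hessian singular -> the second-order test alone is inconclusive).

Compute the Hessian H = grad^2 f:
  H = [[-1, -1], [-1, -1]]
Verify stationarity: grad f(x*) = H x* + g = (0, 0).
Eigenvalues of H: -2, 0.
H has a zero eigenvalue (singular; negative semidefinite but not definite), so H is neither positive definite, negative definite, nor indefinite. The second-order test alone is inconclusive -> degen.
(Indeed, f is constant along the null direction of H through x*, so x* is not a strict local extremum.)

degen


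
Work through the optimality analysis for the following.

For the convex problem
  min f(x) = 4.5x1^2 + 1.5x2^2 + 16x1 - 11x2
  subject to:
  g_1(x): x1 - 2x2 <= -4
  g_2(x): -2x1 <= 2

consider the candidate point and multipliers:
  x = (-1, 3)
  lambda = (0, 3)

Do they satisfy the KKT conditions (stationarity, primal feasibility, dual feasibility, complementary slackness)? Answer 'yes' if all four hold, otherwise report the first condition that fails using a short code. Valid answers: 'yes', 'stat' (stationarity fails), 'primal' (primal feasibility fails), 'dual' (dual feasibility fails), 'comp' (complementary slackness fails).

Gradient of f: grad f(x) = Q x + c = (7, -2)
Constraint values g_i(x) = a_i^T x - b_i:
  g_1((-1, 3)) = -3
  g_2((-1, 3)) = 0
Stationarity residual: grad f(x) + sum_i lambda_i a_i = (1, -2)
  -> stationarity FAILS
Primal feasibility (all g_i <= 0): OK
Dual feasibility (all lambda_i >= 0): OK
Complementary slackness (lambda_i * g_i(x) = 0 for all i): OK

Verdict: the first failing condition is stationarity -> stat.

stat


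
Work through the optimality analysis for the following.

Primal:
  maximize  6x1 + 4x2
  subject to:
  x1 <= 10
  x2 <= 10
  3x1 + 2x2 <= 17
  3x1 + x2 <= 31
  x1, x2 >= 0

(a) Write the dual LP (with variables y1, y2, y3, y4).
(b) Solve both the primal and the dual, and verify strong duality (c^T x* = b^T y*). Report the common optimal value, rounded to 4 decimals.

The standard primal-dual pair for 'max c^T x s.t. A x <= b, x >= 0' is:
  Dual:  min b^T y  s.t.  A^T y >= c,  y >= 0.

So the dual LP is:
  minimize  10y1 + 10y2 + 17y3 + 31y4
  subject to:
    y1 + 3y3 + 3y4 >= 6
    y2 + 2y3 + y4 >= 4
    y1, y2, y3, y4 >= 0

Solving the primal: x* = (5.6667, 0).
  primal value c^T x* = 34.
Solving the dual: y* = (0, 0, 2, 0).
  dual value b^T y* = 34.
Strong duality: c^T x* = b^T y*. Confirmed.

34


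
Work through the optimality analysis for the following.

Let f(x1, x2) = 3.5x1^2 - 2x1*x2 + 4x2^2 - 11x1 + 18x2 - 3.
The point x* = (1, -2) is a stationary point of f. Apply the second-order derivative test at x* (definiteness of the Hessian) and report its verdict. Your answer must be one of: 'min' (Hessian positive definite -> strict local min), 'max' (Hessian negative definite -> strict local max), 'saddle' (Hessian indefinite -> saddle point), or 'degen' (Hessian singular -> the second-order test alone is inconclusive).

Compute the Hessian H = grad^2 f:
  H = [[7, -2], [-2, 8]]
Verify stationarity: grad f(x*) = H x* + g = (0, 0).
Eigenvalues of H: 5.4384, 9.5616.
Both eigenvalues > 0, so H is positive definite -> x* is a strict local min.

min


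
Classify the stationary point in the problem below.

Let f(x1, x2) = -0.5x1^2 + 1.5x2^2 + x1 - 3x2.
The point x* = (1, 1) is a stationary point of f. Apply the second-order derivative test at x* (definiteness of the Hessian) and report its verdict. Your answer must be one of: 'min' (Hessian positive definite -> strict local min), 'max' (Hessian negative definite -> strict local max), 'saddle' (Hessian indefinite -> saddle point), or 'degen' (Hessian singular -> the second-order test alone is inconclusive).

Compute the Hessian H = grad^2 f:
  H = [[-1, 0], [0, 3]]
Verify stationarity: grad f(x*) = H x* + g = (0, 0).
Eigenvalues of H: -1, 3.
Eigenvalues have mixed signs, so H is indefinite -> x* is a saddle point.

saddle


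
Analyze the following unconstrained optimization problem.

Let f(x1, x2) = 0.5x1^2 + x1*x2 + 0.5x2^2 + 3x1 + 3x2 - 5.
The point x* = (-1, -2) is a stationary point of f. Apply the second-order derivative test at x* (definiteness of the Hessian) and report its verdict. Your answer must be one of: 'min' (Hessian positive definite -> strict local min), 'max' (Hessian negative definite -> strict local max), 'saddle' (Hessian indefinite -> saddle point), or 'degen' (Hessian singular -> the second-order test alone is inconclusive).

Compute the Hessian H = grad^2 f:
  H = [[1, 1], [1, 1]]
Verify stationarity: grad f(x*) = H x* + g = (0, 0).
Eigenvalues of H: 0, 2.
H has a zero eigenvalue (singular; positive semidefinite but not definite), so H is neither positive definite, negative definite, nor indefinite. The second-order test alone is inconclusive -> degen.
(Indeed, f is constant along the null direction of H through x*, so x* is not a strict local extremum.)

degen


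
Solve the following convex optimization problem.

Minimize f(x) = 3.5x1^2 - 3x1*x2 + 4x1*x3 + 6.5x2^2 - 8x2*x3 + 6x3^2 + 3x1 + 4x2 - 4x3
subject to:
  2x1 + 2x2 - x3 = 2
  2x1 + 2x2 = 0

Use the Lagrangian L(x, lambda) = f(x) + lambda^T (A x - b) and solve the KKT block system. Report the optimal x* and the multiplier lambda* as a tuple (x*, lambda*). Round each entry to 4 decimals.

Form the Lagrangian:
  L(x, lambda) = (1/2) x^T Q x + c^T x + lambda^T (A x - b)
Stationarity (grad_x L = 0): Q x + c + A^T lambda = 0.
Primal feasibility: A x = b.

This gives the KKT block system:
  [ Q   A^T ] [ x     ]   [-c ]
  [ A    0  ] [ lambda ] = [ b ]

Solving the linear system:
  x*      = (0.9615, -0.9615, -2)
  lambda* = (-16.4615, 14.1538)
  f(x*)   = 19.9808

x* = (0.9615, -0.9615, -2), lambda* = (-16.4615, 14.1538)


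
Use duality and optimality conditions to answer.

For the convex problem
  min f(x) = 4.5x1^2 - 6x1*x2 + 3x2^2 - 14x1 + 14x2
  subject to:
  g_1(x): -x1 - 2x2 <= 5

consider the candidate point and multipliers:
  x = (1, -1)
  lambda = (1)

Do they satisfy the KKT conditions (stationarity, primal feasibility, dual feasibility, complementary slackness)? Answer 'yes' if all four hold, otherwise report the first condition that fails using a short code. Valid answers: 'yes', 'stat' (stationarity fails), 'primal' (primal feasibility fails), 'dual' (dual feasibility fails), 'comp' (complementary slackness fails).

Gradient of f: grad f(x) = Q x + c = (1, 2)
Constraint values g_i(x) = a_i^T x - b_i:
  g_1((1, -1)) = -4
Stationarity residual: grad f(x) + sum_i lambda_i a_i = (0, 0)
  -> stationarity OK
Primal feasibility (all g_i <= 0): OK
Dual feasibility (all lambda_i >= 0): OK
Complementary slackness (lambda_i * g_i(x) = 0 for all i): FAILS

Verdict: the first failing condition is complementary_slackness -> comp.

comp


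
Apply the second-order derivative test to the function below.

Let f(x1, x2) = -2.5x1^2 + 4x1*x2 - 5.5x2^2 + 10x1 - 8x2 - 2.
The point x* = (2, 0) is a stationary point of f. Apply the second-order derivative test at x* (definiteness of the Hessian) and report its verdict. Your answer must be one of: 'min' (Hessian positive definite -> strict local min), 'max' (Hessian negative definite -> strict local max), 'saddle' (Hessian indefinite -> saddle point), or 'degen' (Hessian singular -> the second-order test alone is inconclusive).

Compute the Hessian H = grad^2 f:
  H = [[-5, 4], [4, -11]]
Verify stationarity: grad f(x*) = H x* + g = (0, 0).
Eigenvalues of H: -13, -3.
Both eigenvalues < 0, so H is negative definite -> x* is a strict local max.

max


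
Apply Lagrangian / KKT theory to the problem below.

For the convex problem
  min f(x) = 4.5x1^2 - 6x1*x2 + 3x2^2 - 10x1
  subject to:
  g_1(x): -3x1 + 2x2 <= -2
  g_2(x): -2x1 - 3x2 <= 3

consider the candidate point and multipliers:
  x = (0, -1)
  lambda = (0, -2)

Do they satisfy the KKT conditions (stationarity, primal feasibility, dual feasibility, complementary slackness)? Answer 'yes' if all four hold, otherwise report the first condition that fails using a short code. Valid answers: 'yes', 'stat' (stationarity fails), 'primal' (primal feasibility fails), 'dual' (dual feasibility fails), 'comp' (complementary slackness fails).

Gradient of f: grad f(x) = Q x + c = (-4, -6)
Constraint values g_i(x) = a_i^T x - b_i:
  g_1((0, -1)) = 0
  g_2((0, -1)) = 0
Stationarity residual: grad f(x) + sum_i lambda_i a_i = (0, 0)
  -> stationarity OK
Primal feasibility (all g_i <= 0): OK
Dual feasibility (all lambda_i >= 0): FAILS
Complementary slackness (lambda_i * g_i(x) = 0 for all i): OK

Verdict: the first failing condition is dual_feasibility -> dual.

dual


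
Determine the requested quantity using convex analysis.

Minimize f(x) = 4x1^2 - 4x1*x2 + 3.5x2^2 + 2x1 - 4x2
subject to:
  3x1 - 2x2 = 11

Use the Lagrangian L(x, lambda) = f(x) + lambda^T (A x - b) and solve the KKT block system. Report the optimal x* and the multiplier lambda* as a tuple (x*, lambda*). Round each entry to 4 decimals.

Form the Lagrangian:
  L(x, lambda) = (1/2) x^T Q x + c^T x + lambda^T (A x - b)
Stationarity (grad_x L = 0): Q x + c + A^T lambda = 0.
Primal feasibility: A x = b.

This gives the KKT block system:
  [ Q   A^T ] [ x     ]   [-c ]
  [ A    0  ] [ lambda ] = [ b ]

Solving the linear system:
  x*      = (3.383, -0.4255)
  lambda* = (-10.2553)
  f(x*)   = 60.6383

x* = (3.383, -0.4255), lambda* = (-10.2553)


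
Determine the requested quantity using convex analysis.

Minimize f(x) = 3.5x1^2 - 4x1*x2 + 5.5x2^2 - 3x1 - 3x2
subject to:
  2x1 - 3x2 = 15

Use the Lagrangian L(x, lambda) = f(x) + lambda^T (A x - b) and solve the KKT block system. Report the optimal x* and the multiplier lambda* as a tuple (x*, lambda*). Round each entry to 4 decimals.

Form the Lagrangian:
  L(x, lambda) = (1/2) x^T Q x + c^T x + lambda^T (A x - b)
Stationarity (grad_x L = 0): Q x + c + A^T lambda = 0.
Primal feasibility: A x = b.

This gives the KKT block system:
  [ Q   A^T ] [ x     ]   [-c ]
  [ A    0  ] [ lambda ] = [ b ]

Solving the linear system:
  x*      = (3.3051, -2.7966)
  lambda* = (-15.661)
  f(x*)   = 116.6949

x* = (3.3051, -2.7966), lambda* = (-15.661)


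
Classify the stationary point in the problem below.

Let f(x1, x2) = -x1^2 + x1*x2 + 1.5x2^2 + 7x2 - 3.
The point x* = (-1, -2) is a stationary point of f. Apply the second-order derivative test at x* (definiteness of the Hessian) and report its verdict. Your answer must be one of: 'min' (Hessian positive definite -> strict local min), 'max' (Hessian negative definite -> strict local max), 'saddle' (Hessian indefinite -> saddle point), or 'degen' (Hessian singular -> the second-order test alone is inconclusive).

Compute the Hessian H = grad^2 f:
  H = [[-2, 1], [1, 3]]
Verify stationarity: grad f(x*) = H x* + g = (0, 0).
Eigenvalues of H: -2.1926, 3.1926.
Eigenvalues have mixed signs, so H is indefinite -> x* is a saddle point.

saddle


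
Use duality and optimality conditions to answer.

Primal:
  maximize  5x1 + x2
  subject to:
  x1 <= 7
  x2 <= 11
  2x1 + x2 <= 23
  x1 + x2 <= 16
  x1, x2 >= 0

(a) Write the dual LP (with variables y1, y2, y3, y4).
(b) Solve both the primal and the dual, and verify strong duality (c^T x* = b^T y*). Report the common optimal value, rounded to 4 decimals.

The standard primal-dual pair for 'max c^T x s.t. A x <= b, x >= 0' is:
  Dual:  min b^T y  s.t.  A^T y >= c,  y >= 0.

So the dual LP is:
  minimize  7y1 + 11y2 + 23y3 + 16y4
  subject to:
    y1 + 2y3 + y4 >= 5
    y2 + y3 + y4 >= 1
    y1, y2, y3, y4 >= 0

Solving the primal: x* = (7, 9).
  primal value c^T x* = 44.
Solving the dual: y* = (3, 0, 1, 0).
  dual value b^T y* = 44.
Strong duality: c^T x* = b^T y*. Confirmed.

44


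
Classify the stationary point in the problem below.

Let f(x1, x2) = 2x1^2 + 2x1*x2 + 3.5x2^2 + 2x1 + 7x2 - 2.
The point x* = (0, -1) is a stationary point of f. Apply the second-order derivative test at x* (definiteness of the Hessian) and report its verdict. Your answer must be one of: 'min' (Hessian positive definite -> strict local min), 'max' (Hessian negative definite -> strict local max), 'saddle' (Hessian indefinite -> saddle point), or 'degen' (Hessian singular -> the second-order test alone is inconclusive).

Compute the Hessian H = grad^2 f:
  H = [[4, 2], [2, 7]]
Verify stationarity: grad f(x*) = H x* + g = (0, 0).
Eigenvalues of H: 3, 8.
Both eigenvalues > 0, so H is positive definite -> x* is a strict local min.

min


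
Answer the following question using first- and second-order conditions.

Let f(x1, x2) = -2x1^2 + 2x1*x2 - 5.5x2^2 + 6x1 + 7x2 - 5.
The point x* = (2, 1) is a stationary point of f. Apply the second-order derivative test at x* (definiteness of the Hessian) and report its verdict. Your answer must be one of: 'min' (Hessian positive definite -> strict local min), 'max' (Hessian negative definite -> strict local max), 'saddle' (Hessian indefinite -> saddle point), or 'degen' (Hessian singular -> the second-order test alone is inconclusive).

Compute the Hessian H = grad^2 f:
  H = [[-4, 2], [2, -11]]
Verify stationarity: grad f(x*) = H x* + g = (0, 0).
Eigenvalues of H: -11.5311, -3.4689.
Both eigenvalues < 0, so H is negative definite -> x* is a strict local max.

max


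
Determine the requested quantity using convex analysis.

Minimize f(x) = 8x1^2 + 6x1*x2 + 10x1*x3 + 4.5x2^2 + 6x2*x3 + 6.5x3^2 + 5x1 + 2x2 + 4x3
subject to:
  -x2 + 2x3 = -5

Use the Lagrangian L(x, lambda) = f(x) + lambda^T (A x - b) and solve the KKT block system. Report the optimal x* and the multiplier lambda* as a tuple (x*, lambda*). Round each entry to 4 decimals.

Form the Lagrangian:
  L(x, lambda) = (1/2) x^T Q x + c^T x + lambda^T (A x - b)
Stationarity (grad_x L = 0): Q x + c + A^T lambda = 0.
Primal feasibility: A x = b.

This gives the KKT block system:
  [ Q   A^T ] [ x     ]   [-c ]
  [ A    0  ] [ lambda ] = [ b ]

Solving the linear system:
  x*      = (0.3816, 1.2632, -1.8684)
  lambda* = (4.4474)
  f(x*)   = 9.5987

x* = (0.3816, 1.2632, -1.8684), lambda* = (4.4474)


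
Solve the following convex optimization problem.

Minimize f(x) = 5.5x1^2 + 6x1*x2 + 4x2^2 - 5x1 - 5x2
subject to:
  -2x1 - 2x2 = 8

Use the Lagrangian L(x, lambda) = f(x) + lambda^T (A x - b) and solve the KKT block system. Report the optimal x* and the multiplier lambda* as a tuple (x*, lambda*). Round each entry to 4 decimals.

Form the Lagrangian:
  L(x, lambda) = (1/2) x^T Q x + c^T x + lambda^T (A x - b)
Stationarity (grad_x L = 0): Q x + c + A^T lambda = 0.
Primal feasibility: A x = b.

This gives the KKT block system:
  [ Q   A^T ] [ x     ]   [-c ]
  [ A    0  ] [ lambda ] = [ b ]

Solving the linear system:
  x*      = (-1.1429, -2.8571)
  lambda* = (-17.3571)
  f(x*)   = 79.4286

x* = (-1.1429, -2.8571), lambda* = (-17.3571)


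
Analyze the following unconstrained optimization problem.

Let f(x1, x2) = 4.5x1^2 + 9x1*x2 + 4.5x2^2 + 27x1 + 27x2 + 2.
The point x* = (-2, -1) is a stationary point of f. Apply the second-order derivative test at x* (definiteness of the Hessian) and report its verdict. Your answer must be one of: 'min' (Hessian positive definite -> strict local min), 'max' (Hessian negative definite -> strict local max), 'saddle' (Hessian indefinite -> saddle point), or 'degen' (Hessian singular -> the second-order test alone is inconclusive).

Compute the Hessian H = grad^2 f:
  H = [[9, 9], [9, 9]]
Verify stationarity: grad f(x*) = H x* + g = (0, 0).
Eigenvalues of H: 0, 18.
H has a zero eigenvalue (singular; positive semidefinite but not definite), so H is neither positive definite, negative definite, nor indefinite. The second-order test alone is inconclusive -> degen.
(Indeed, f is constant along the null direction of H through x*, so x* is not a strict local extremum.)

degen


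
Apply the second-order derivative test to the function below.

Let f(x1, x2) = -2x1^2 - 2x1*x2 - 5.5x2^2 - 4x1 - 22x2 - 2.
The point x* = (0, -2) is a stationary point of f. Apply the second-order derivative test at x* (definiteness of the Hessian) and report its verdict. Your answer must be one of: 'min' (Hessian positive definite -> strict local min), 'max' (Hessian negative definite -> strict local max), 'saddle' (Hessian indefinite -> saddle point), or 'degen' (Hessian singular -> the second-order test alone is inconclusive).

Compute the Hessian H = grad^2 f:
  H = [[-4, -2], [-2, -11]]
Verify stationarity: grad f(x*) = H x* + g = (0, 0).
Eigenvalues of H: -11.5311, -3.4689.
Both eigenvalues < 0, so H is negative definite -> x* is a strict local max.

max


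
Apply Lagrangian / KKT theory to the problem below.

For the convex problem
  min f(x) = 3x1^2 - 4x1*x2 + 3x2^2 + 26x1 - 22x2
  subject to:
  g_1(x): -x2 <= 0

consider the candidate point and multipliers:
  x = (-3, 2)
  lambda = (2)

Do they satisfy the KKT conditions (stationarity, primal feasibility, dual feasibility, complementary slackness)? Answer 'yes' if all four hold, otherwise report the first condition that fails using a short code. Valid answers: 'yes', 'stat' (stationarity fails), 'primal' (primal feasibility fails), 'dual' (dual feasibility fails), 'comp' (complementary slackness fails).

Gradient of f: grad f(x) = Q x + c = (0, 2)
Constraint values g_i(x) = a_i^T x - b_i:
  g_1((-3, 2)) = -2
Stationarity residual: grad f(x) + sum_i lambda_i a_i = (0, 0)
  -> stationarity OK
Primal feasibility (all g_i <= 0): OK
Dual feasibility (all lambda_i >= 0): OK
Complementary slackness (lambda_i * g_i(x) = 0 for all i): FAILS

Verdict: the first failing condition is complementary_slackness -> comp.

comp


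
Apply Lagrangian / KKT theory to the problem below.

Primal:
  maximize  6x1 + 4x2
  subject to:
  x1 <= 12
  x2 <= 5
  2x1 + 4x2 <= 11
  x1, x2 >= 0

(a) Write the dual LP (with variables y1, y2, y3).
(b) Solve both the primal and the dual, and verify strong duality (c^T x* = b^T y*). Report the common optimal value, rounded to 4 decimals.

The standard primal-dual pair for 'max c^T x s.t. A x <= b, x >= 0' is:
  Dual:  min b^T y  s.t.  A^T y >= c,  y >= 0.

So the dual LP is:
  minimize  12y1 + 5y2 + 11y3
  subject to:
    y1 + 2y3 >= 6
    y2 + 4y3 >= 4
    y1, y2, y3 >= 0

Solving the primal: x* = (5.5, 0).
  primal value c^T x* = 33.
Solving the dual: y* = (0, 0, 3).
  dual value b^T y* = 33.
Strong duality: c^T x* = b^T y*. Confirmed.

33


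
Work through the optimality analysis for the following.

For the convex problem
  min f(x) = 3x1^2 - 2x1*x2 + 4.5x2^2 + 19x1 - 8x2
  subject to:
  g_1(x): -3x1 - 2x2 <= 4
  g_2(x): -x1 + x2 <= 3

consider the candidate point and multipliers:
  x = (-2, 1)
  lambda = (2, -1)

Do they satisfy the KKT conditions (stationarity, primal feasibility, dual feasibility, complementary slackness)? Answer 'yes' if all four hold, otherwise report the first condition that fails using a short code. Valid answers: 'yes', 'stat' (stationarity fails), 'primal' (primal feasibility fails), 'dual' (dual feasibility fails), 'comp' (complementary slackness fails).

Gradient of f: grad f(x) = Q x + c = (5, 5)
Constraint values g_i(x) = a_i^T x - b_i:
  g_1((-2, 1)) = 0
  g_2((-2, 1)) = 0
Stationarity residual: grad f(x) + sum_i lambda_i a_i = (0, 0)
  -> stationarity OK
Primal feasibility (all g_i <= 0): OK
Dual feasibility (all lambda_i >= 0): FAILS
Complementary slackness (lambda_i * g_i(x) = 0 for all i): OK

Verdict: the first failing condition is dual_feasibility -> dual.

dual


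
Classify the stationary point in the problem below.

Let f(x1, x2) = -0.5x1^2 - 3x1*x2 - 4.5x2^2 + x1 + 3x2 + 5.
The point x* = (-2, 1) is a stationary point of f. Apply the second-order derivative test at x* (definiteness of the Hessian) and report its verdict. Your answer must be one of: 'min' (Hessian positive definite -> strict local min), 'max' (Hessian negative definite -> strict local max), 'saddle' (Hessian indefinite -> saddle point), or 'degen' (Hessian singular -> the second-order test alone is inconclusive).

Compute the Hessian H = grad^2 f:
  H = [[-1, -3], [-3, -9]]
Verify stationarity: grad f(x*) = H x* + g = (0, 0).
Eigenvalues of H: -10, 0.
H has a zero eigenvalue (singular; negative semidefinite but not definite), so H is neither positive definite, negative definite, nor indefinite. The second-order test alone is inconclusive -> degen.
(Indeed, f is constant along the null direction of H through x*, so x* is not a strict local extremum.)

degen


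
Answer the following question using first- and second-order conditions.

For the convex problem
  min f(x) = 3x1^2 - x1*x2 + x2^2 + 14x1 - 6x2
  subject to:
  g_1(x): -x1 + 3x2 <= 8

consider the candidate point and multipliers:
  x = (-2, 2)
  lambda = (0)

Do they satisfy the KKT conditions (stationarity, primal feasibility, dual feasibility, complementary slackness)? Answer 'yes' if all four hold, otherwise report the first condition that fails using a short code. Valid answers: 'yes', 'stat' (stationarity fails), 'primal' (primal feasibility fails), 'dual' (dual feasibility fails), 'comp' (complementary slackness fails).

Gradient of f: grad f(x) = Q x + c = (0, 0)
Constraint values g_i(x) = a_i^T x - b_i:
  g_1((-2, 2)) = 0
Stationarity residual: grad f(x) + sum_i lambda_i a_i = (0, 0)
  -> stationarity OK
Primal feasibility (all g_i <= 0): OK
Dual feasibility (all lambda_i >= 0): OK
Complementary slackness (lambda_i * g_i(x) = 0 for all i): OK

Verdict: yes, KKT holds.

yes


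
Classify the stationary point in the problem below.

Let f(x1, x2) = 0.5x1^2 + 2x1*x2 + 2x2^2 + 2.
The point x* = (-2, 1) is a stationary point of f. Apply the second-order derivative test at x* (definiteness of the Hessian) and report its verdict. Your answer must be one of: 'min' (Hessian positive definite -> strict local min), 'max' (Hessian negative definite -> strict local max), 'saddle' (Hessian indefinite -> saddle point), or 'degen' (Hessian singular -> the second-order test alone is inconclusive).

Compute the Hessian H = grad^2 f:
  H = [[1, 2], [2, 4]]
Verify stationarity: grad f(x*) = H x* + g = (0, 0).
Eigenvalues of H: 0, 5.
H has a zero eigenvalue (singular; positive semidefinite but not definite), so H is neither positive definite, negative definite, nor indefinite. The second-order test alone is inconclusive -> degen.
(Indeed, f is constant along the null direction of H through x*, so x* is not a strict local extremum.)

degen


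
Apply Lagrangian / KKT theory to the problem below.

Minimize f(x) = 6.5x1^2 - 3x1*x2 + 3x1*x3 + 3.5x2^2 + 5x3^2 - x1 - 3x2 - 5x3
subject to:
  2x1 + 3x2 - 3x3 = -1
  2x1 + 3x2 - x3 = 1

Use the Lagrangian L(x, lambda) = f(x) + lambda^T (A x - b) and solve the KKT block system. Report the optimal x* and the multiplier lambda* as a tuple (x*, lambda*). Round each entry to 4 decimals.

Form the Lagrangian:
  L(x, lambda) = (1/2) x^T Q x + c^T x + lambda^T (A x - b)
Stationarity (grad_x L = 0): Q x + c + A^T lambda = 0.
Primal feasibility: A x = b.

This gives the KKT block system:
  [ Q   A^T ] [ x     ]   [-c ]
  [ A    0  ] [ lambda ] = [ b ]

Solving the linear system:
  x*      = (0.0552, 0.6298, 1)
  lambda* = (2.7901, -3.2044)
  f(x*)   = -0.4751

x* = (0.0552, 0.6298, 1), lambda* = (2.7901, -3.2044)


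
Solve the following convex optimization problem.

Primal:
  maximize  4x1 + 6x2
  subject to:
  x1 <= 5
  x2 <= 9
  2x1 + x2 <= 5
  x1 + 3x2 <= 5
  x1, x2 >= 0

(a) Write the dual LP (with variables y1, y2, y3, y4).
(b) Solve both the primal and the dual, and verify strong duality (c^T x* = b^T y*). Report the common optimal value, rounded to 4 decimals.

The standard primal-dual pair for 'max c^T x s.t. A x <= b, x >= 0' is:
  Dual:  min b^T y  s.t.  A^T y >= c,  y >= 0.

So the dual LP is:
  minimize  5y1 + 9y2 + 5y3 + 5y4
  subject to:
    y1 + 2y3 + y4 >= 4
    y2 + y3 + 3y4 >= 6
    y1, y2, y3, y4 >= 0

Solving the primal: x* = (2, 1).
  primal value c^T x* = 14.
Solving the dual: y* = (0, 0, 1.2, 1.6).
  dual value b^T y* = 14.
Strong duality: c^T x* = b^T y*. Confirmed.

14


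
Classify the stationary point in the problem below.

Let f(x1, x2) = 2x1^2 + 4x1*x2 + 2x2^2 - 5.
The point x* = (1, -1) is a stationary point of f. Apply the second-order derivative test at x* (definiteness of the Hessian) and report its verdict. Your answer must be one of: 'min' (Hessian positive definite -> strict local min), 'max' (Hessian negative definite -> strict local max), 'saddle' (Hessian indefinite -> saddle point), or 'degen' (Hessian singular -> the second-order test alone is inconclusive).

Compute the Hessian H = grad^2 f:
  H = [[4, 4], [4, 4]]
Verify stationarity: grad f(x*) = H x* + g = (0, 0).
Eigenvalues of H: 0, 8.
H has a zero eigenvalue (singular; positive semidefinite but not definite), so H is neither positive definite, negative definite, nor indefinite. The second-order test alone is inconclusive -> degen.
(Indeed, f is constant along the null direction of H through x*, so x* is not a strict local extremum.)

degen
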